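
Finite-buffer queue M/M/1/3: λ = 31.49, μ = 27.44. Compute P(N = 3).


ρ = λ/μ = 31.49/27.44 = 1.1476
P_K = (1−ρ)ρ^K/(1−ρ^(K+1)) = (-0.1476·1.511352)/(1 − 1.734420)
= -0.223068/-0.734420 = 0.303733

Final: 0.303733


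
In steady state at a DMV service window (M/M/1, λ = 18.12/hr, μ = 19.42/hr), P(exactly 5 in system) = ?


ρ = 18.12/19.42 = 0.9331
P_n = (1−ρ)·ρ^n = (1 − 0.9331)·0.9331^5 = 0.06694·0.707204 = 0.047341

Final: 0.047341


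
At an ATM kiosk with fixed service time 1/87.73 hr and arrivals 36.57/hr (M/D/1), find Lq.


ρ = 36.57/87.73 = 0.4168
M/D/1: Lq = ρ²/(2(1−ρ)) = 0.1738/(2·0.5832) = 0.14898

Final: 0.14898


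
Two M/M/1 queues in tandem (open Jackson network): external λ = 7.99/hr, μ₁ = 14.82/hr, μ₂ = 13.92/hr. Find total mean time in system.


Each node sees arrival rate λ = 7.99/hr (tandem ⇒ throughput preserved).
W₁ = 1/(μ₁−λ) = 1/(14.82−7.99) = 0.14641 hr
W₂ = 1/(μ₂−λ) = 1/(13.92−7.99) = 0.16863 hr
W_total = W₁ + W₂ = 0.14641 + 0.16863 = 0.31505 hr

Final: 0.31505 hr


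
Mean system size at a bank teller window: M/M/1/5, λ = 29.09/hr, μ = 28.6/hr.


ρ = 29.09/28.6 = 1.0171
L = ρ[1 − (K+1)ρ^K + Kρ^(K+1)] / [(1−ρ)(1−ρ^(K+1))]
Numerator: 1.0171·(1 − 6·1.088650 + 5·1.107302) = 0.004687
Denominator: (-0.01713)·(-0.107302) = 0.001838
L = 0.004687/0.001838 = 2.5495

Final: 2.5495


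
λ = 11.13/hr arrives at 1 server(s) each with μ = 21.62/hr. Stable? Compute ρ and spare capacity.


Total capacity cμ = 1·21.62 = 21.62/hr
ρ = λ/(cμ) = 11.13/21.62 = 0.5148
Stable ⇔ ρ < 1: YES
Spare capacity = cμ − λ = 21.62 − 11.13 = 10.49/hr

Final: ρ = 0.5148; stable; margin = 10.49/hr


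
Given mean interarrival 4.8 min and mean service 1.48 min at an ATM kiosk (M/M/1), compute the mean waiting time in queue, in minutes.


λ = 60/4.8 = 12.5000 /hr
μ = 60/1.48 = 40.5405 /hr
ρ = λ/μ = 12.5000/40.5405 = 0.3083
Wq = ρ/(μ−λ) = 0.3083/(40.5405−12.5000) = 0.01100 hr
In minutes: 0.01100·60 = 0.6598 min

Final: 0.6598 min


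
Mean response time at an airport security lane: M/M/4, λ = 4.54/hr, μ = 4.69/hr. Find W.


a = 0.9680; ρ = 0.2420; P₀ = 0.379364
Lq = P₀·a^c·ρ/(c!(1−ρ)²) = 0.005846
Wq = Lq/λ = 0.005846/4.54 = 0.001288 hr
W = Wq + 1/μ = 0.001288 + 0.21322 = 0.21451 hr

Final: 0.21451 hr


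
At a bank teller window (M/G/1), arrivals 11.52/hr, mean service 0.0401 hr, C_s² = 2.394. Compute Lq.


ρ = λ·E[S] = 11.52·0.0401 = 0.4620
Lq = ρ²(1+C_s²)/(2(1−ρ)) = 0.2134·(1+2.394)/(2·0.5380)
= 0.2134·3.3940/1.0761 = 0.67306

Final: 0.67306


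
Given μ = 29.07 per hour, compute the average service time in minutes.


Mean service time = 1/μ = 1/29.07 hour = 0.03440 hour
In minutes: 0.03440 × 60 = 2.0640 min

Final: 2.0640 min


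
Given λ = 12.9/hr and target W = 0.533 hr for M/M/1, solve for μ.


W = 1/(μ−λ) ⇒ μ − λ = 1/W = 1/0.533 = 1.8762
μ = λ + 1/W = 12.9 + 1.8762 = 14.7762 per hr

Final: 14.7762 /hr


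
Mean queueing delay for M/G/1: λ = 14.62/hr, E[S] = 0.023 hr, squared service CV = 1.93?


ρ = λ·E[S] = 14.62·0.023 = 0.3363
E[S²] = E[S]²(1+C_s²) = 0.023²·(1+1.93) = 0.001550
Wq = λ·E[S²]/(2(1−ρ)) = 14.62·0.001550/(2·0.6637) = 0.01707 hr

Final: 0.01707 hr


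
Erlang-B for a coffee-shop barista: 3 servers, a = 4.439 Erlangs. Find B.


B(c,a) = (a^c/c!) / Σ_{k=0}^{c} a^k/k!
a^3/3! = 14.578209
Σ terms (k=0..3): 1.00000 + 4.43900 + 9.85236 + 14.57821 = 29.869570
B = 14.578209/29.869570 = 0.488062

Final: 0.488062


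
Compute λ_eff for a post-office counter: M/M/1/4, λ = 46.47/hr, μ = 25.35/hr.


ρ = 1.8331; P_K = (1−ρ)ρ^4/(1−ρ^5) = 0.477557
λ_eff = λ(1 − P_K) = 46.47·(1 − 0.477557) = 46.47·0.522443 = 24.2779 /hr

Final: 24.2779 /hr


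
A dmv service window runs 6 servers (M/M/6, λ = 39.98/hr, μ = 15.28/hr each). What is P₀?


a = λ/μ = 39.98/15.28 = 2.6165; ρ = a/c = 0.4361
Σ_{k=0}^{5} a^k/k! (terms k=0..5) = 1.00000 + 2.61649 + 3.42302 + 2.98543 + 1.95284 + 1.02192 = 12.99970
Tail: a^6/(6!(1−ρ)) = 320.86076/(720·0.5639) = 0.79026
P₀ = 1/(12.99970 + 0.79026) = 1/13.78995 = 0.072517

Final: 0.072517


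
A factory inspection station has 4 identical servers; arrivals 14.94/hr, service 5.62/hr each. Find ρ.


ρ = λ/(cμ) = 14.94/(4·5.62) = 14.94/22.48 = 0.6646

Final: 0.6646


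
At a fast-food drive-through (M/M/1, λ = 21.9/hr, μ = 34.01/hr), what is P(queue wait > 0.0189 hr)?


ρ = 21.9/34.01 = 0.6439
P(Wq > t) = ρ·e^{−(μ−λ)t} = 0.6439·e^{−0.2289}
= 0.6439·0.795425 = 0.512196

Final: 0.512196


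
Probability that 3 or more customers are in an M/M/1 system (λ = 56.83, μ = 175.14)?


ρ = 56.83/175.14 = 0.3245
P(N ≥ n) = ρ^n = 0.3245^3 = 0.034165

Final: 0.034165


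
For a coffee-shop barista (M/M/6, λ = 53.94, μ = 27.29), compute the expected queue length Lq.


a = λ/μ = 1.9765; ρ = a/6 = 0.3294
P₀ = 0.138356
Lq = P₀·a^c·ρ / (c!·(1−ρ)²) = 0.138356·59.62720·0.3294/(720·0.44967)
= 0.008394

Final: 0.008394


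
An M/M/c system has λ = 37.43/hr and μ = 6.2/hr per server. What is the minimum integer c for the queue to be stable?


Stability requires cμ > λ ⇔ c > λ/μ.
λ/μ = 37.43/6.2 = 6.0371
Minimum integer c = ⌊6.0371⌋ + 1 = 7
Check: 7·6.2 = 43.40 > 37.43, while 6·6.2 = 37.20 ≤ 37.43

Final: 7 servers


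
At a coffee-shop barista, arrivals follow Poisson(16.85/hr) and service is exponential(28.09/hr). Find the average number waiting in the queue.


ρ = 16.85/28.09 = 0.5999
Lq = ρ²/(1−ρ) = 0.3598/0.4001 = 0.8993

Final: 0.8993


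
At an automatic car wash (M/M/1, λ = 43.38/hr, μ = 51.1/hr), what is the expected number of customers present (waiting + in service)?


ρ = λ/μ = 43.38/51.1 = 0.8489
L = ρ/(1−ρ) = 0.8489/(1 − 0.8489) = 0.8489/0.1511 = 5.6192

Final: 5.6192


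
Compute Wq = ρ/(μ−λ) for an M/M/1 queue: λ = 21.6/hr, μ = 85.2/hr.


ρ = 21.6/85.2 = 0.2535
Wq = ρ/(μ−λ) = 0.2535/(85.2 − 21.6) = 0.2535/63.60 = 0.003986 hr

Final: 0.003986 hr


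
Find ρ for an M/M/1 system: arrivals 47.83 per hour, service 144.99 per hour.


ρ = λ/μ = 47.83/144.99 = 0.3299

Final: 0.3299


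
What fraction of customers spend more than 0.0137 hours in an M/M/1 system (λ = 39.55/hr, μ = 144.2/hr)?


W ~ Exponential(μ−λ) for M/M/1.
μ − λ = 144.2 − 39.55 = 104.6500
P(W > t) = e^{−(μ−λ)t} = e^{−1.4337} = 0.238424

Final: 0.238424


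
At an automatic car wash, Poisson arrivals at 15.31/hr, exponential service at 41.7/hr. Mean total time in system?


W = 1/(μ−λ) = 1/(41.7 − 15.31) = 1/26.39 = 0.03789 hr

Final: 0.03789 hr


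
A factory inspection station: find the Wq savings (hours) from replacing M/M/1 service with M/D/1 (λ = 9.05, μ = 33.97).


ρ = 9.05/33.97 = 0.2664
Wq(M/M/1) = ρ/(μ−λ) = 0.2664/24.92 = 0.01069 hr
Wq(M/D/1) = ρ/(2(μ−λ)) = 0.005345 hr
Savings = 0.01069 − 0.005345 = 0.005345 hr

Final: 0.005345 hr


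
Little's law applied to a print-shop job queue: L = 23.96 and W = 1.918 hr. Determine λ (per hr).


λ = L/W = 23.96/1.918 = 12.4922 /hr

Final: 12.4922 /hr


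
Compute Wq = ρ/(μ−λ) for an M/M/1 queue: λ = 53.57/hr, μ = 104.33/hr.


ρ = 53.57/104.33 = 0.5135
Wq = ρ/(μ−λ) = 0.5135/(104.33 − 53.57) = 0.5135/50.76 = 0.01012 hr

Final: 0.01012 hr


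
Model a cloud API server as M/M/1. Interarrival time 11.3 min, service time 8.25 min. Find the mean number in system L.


λ = 60/11.3 = 5.3097 /hr
μ = 60/8.25 = 7.2727 /hr
ρ = λ/μ = 5.3097/7.2727 = 0.7301
L = ρ/(1−ρ) = 0.7301/0.2699 = 2.7049

Final: 2.7049


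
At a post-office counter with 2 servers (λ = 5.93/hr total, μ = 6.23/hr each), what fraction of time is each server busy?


ρ = λ/(cμ) = 5.93/(2·6.23) = 5.93/12.46 = 0.4759

Final: 0.4759


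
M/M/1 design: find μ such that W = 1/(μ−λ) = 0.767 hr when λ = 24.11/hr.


W = 1/(μ−λ) ⇒ μ − λ = 1/W = 1/0.767 = 1.3038
μ = λ + 1/W = 24.11 + 1.3038 = 25.4138 per hr

Final: 25.4138 /hr


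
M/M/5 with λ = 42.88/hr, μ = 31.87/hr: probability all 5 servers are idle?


a = λ/μ = 42.88/31.87 = 1.3455; ρ = a/c = 0.2691
Σ_{k=0}^{4} a^k/k! (terms k=0..4) = 1.00000 + 1.34547 + 0.90514 + 0.40594 + 0.13655 = 3.79310
Tail: a^5/(5!(1−ρ)) = 4.40924/(120·0.7309) = 0.05027
P₀ = 1/(3.79310 + 0.05027) = 1/3.84337 = 0.260188

Final: 0.260188


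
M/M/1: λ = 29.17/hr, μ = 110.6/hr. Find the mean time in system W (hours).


W = 1/(μ−λ) = 1/(110.6 − 29.17) = 1/81.43 = 0.01228 hr

Final: 0.01228 hr


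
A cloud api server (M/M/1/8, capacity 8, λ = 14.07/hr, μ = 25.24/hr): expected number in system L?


ρ = 14.07/25.24 = 0.5574
L = ρ[1 − (K+1)ρ^K + Kρ^(K+1)] / [(1−ρ)(1−ρ^(K+1))]
Numerator: 0.5574·(1 − 9·0.009325 + 8·0.005198) = 0.533847
Denominator: (0.4426)·(0.994802) = 0.440251
L = 0.533847/0.440251 = 1.2126

Final: 1.2126


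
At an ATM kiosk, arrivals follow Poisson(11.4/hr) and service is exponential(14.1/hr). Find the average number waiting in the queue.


ρ = 11.4/14.1 = 0.8085
Lq = ρ²/(1−ρ) = 0.6537/0.1915 = 3.4137

Final: 3.4137


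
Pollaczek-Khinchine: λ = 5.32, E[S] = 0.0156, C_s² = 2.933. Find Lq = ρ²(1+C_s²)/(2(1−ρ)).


ρ = λ·E[S] = 5.32·0.0156 = 0.08299
Lq = ρ²(1+C_s²)/(2(1−ρ)) = 0.006888·(1+2.933)/(2·0.9170)
= 0.006888·3.9330/1.8340 = 0.01477

Final: 0.01477


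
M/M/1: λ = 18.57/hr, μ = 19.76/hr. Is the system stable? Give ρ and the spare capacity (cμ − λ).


Total capacity cμ = 1·19.76 = 19.76/hr
ρ = λ/(cμ) = 18.57/19.76 = 0.9398
Stable ⇔ ρ < 1: YES
Spare capacity = cμ − λ = 19.76 − 18.57 = 1.19/hr

Final: ρ = 0.9398; stable; margin = 1.19/hr


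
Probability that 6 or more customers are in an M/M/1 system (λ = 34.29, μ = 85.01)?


ρ = 34.29/85.01 = 0.4034
P(N ≥ n) = ρ^n = 0.4034^6 = 0.004307

Final: 0.004307


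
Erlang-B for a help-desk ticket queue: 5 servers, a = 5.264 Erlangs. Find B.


B(c,a) = (a^c/c!) / Σ_{k=0}^{c} a^k/k!
a^5/5! = 33.682022
Σ terms (k=0..5): 1.00000 + 5.26400 + 13.85485 + 24.31064 + 31.99280 + 33.68202 = 110.104312
B = 33.682022/110.104312 = 0.305910

Final: 0.305910


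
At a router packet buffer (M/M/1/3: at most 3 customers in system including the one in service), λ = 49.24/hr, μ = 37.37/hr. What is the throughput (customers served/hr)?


ρ = 1.3176; P_K = (1−ρ)ρ^3/(1−ρ^4) = 0.360743
λ_eff = λ(1 − P_K) = 49.24·(1 − 0.360743) = 49.24·0.639257 = 31.4770 /hr

Final: 31.4770 /hr


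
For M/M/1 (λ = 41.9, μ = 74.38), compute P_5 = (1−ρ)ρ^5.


ρ = 41.9/74.38 = 0.5633
P_n = (1−ρ)·ρ^n = (1 − 0.5633)·0.5633^5 = 0.4367·0.056727 = 0.024771

Final: 0.024771


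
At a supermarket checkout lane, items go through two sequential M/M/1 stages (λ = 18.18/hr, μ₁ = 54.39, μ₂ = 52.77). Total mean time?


Each node sees arrival rate λ = 18.18/hr (tandem ⇒ throughput preserved).
W₁ = 1/(μ₁−λ) = 1/(54.39−18.18) = 0.02762 hr
W₂ = 1/(μ₂−λ) = 1/(52.77−18.18) = 0.02891 hr
W_total = W₁ + W₂ = 0.02762 + 0.02891 = 0.05653 hr

Final: 0.05653 hr


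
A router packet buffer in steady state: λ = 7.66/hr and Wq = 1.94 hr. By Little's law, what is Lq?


Lq = λWq = 7.66·1.94 = 14.8604

Final: 14.8604


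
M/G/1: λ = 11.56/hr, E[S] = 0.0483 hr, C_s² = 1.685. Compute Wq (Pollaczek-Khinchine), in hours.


ρ = λ·E[S] = 11.56·0.0483 = 0.5583
E[S²] = E[S]²(1+C_s²) = 0.0483²·(1+1.685) = 0.006264
Wq = λ·E[S²]/(2(1−ρ)) = 11.56·0.006264/(2·0.4417) = 0.08198 hr

Final: 0.08198 hr


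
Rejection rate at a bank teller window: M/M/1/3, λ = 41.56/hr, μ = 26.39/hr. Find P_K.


ρ = λ/μ = 41.56/26.39 = 1.5748
P_K = (1−ρ)ρ^K/(1−ρ^(K+1)) = (-0.5748·3.905786)/(1 − 6.150984)
= -2.245198/-5.150984 = 0.435877

Final: 0.435877


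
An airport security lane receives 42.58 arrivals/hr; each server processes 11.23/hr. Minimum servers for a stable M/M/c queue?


Stability requires cμ > λ ⇔ c > λ/μ.
λ/μ = 42.58/11.23 = 3.7916
Minimum integer c = ⌊3.7916⌋ + 1 = 4
Check: 4·11.23 = 44.92 > 42.58, while 3·11.23 = 33.69 ≤ 42.58

Final: 4 servers


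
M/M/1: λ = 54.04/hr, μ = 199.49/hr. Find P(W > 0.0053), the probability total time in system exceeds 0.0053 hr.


W ~ Exponential(μ−λ) for M/M/1.
μ − λ = 199.49 − 54.04 = 145.4500
P(W > t) = e^{−(μ−λ)t} = e^{−0.7709} = 0.462603

Final: 0.462603


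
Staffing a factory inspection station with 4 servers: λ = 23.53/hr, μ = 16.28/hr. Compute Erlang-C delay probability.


a = λ/μ = 1.4453; ρ = a/4 = 0.3613
P₀ = 0.233769 (from M/M/c formula)
C(c,a) = [a^c/(c!(1−ρ))]·P₀ = [4.36385/(24·0.6387)]·0.233769
= 0.28470·0.233769 = 0.066553

Final: 0.066553


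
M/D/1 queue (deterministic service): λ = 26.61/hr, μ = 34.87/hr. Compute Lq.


ρ = 26.61/34.87 = 0.7631
M/D/1: Lq = ρ²/(2(1−ρ)) = 0.5824/(2·0.2369) = 1.22921

Final: 1.22921


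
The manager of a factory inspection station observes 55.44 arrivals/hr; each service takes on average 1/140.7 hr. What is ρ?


ρ = λ/μ = 55.44/140.7 = 0.3940

Final: 0.3940


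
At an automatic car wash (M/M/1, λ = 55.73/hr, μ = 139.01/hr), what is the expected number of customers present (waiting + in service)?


ρ = λ/μ = 55.73/139.01 = 0.4009
L = ρ/(1−ρ) = 0.4009/(1 − 0.4009) = 0.4009/0.5991 = 0.6692

Final: 0.6692


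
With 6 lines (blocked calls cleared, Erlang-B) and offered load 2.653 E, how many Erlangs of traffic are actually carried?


B(6,2.653) = 0.034770 (Erlang-B)
Carried load = a(1 − B) = 2.653·(1 − 0.034770) = 2.653·0.965230 = 2.5608 E

Final: 2.5608 Erlangs


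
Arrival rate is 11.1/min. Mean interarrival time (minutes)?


Mean interarrival time = 1/λ = 1/11.1 minute = 0.09009 minute
In minutes: 0.09009 × 1 = 0.09009 min

Final: 0.09009 min


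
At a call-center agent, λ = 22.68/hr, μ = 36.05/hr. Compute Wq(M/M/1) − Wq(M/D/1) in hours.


ρ = 22.68/36.05 = 0.6291
Wq(M/M/1) = ρ/(μ−λ) = 0.6291/13.37 = 0.04706 hr
Wq(M/D/1) = ρ/(2(μ−λ)) = 0.02353 hr
Savings = 0.04706 − 0.02353 = 0.02353 hr

Final: 0.02353 hr


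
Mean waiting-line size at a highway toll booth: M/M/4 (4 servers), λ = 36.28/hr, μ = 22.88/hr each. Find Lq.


a = λ/μ = 1.5857; ρ = a/4 = 0.3964
P₀ = 0.202277
Lq = P₀·a^c·ρ / (c!·(1−ρ)²) = 0.202277·6.32186·0.3964/(24·0.36431)
= 0.05798

Final: 0.05798


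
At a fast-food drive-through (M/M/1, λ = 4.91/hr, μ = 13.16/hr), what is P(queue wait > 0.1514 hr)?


ρ = 4.91/13.16 = 0.3731
P(Wq > t) = ρ·e^{−(μ−λ)t} = 0.3731·e^{−1.2490}
= 0.3731·0.286777 = 0.106997

Final: 0.106997


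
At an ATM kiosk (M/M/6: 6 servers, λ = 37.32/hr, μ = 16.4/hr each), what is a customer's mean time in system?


a = 2.2756; ρ = 0.3793; P₀ = 0.102403
Lq = P₀·a^c·ρ/(c!(1−ρ)²) = 0.01944
Wq = Lq/λ = 0.01944/37.32 = 0.0005209 hr
W = Wq + 1/μ = 0.0005209 + 0.06098 = 0.06150 hr

Final: 0.06150 hr


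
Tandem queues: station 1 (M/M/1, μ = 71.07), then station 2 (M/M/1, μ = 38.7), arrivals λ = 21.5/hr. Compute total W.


Each node sees arrival rate λ = 21.5/hr (tandem ⇒ throughput preserved).
W₁ = 1/(μ₁−λ) = 1/(71.07−21.5) = 0.02017 hr
W₂ = 1/(μ₂−λ) = 1/(38.7−21.5) = 0.05814 hr
W_total = W₁ + W₂ = 0.02017 + 0.05814 = 0.07831 hr

Final: 0.07831 hr


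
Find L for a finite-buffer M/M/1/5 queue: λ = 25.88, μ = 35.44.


ρ = 25.88/35.44 = 0.7302
L = ρ[1 − (K+1)ρ^K + Kρ^(K+1)] / [(1−ρ)(1−ρ^(K+1))]
Numerator: 0.7302·(1 − 6·0.207660 + 5·0.151643) = 0.374075
Denominator: (0.2698)·(0.848357) = 0.228846
L = 0.374075/0.228846 = 1.6346

Final: 1.6346


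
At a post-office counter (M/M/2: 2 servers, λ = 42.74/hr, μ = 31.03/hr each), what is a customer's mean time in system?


a = 1.3774; ρ = 0.6887; P₀ = 0.184351
Lq = P₀·a^c·ρ/(c!(1−ρ)²) = 1.24266
Wq = Lq/λ = 1.24266/42.74 = 0.02907 hr
W = Wq + 1/μ = 0.02907 + 0.03223 = 0.06130 hr

Final: 0.06130 hr


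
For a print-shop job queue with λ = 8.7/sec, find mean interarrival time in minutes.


Mean interarrival time = 1/λ = 1/8.7 second = 0.11494 second
In minutes: 0.11494 × 0.0166667 = 0.001916 min

Final: 0.001916 min


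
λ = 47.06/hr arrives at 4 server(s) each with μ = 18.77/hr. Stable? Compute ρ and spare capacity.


Total capacity cμ = 4·18.77 = 75.08/hr
ρ = λ/(cμ) = 47.06/75.08 = 0.6268
Stable ⇔ ρ < 1: YES
Spare capacity = cμ − λ = 75.08 − 47.06 = 28.02/hr

Final: ρ = 0.6268; stable; margin = 28.02/hr


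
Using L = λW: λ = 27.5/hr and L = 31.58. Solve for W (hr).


W = L/λ = 31.58/27.5 = 1.1484 hr

Final: 1.1484 hr


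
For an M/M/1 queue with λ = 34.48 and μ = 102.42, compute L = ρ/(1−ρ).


ρ = λ/μ = 34.48/102.42 = 0.3367
L = ρ/(1−ρ) = 0.3367/(1 − 0.3367) = 0.3367/0.6633 = 0.5075

Final: 0.5075


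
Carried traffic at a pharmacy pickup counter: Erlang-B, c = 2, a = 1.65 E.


B(2,1.65) = 0.339358 (Erlang-B)
Carried load = a(1 − B) = 1.65·(1 − 0.339358) = 1.65·0.660642 = 1.0901 E

Final: 1.0901 Erlangs


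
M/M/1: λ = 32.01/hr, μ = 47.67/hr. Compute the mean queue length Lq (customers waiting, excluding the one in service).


ρ = 32.01/47.67 = 0.6715
Lq = ρ²/(1−ρ) = 0.4509/0.3285 = 1.3726

Final: 1.3726


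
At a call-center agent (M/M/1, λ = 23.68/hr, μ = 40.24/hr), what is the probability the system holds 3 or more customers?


ρ = 23.68/40.24 = 0.5885
P(N ≥ n) = ρ^n = 0.5885^3 = 0.203785

Final: 0.203785


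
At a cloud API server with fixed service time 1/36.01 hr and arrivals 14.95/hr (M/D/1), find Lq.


ρ = 14.95/36.01 = 0.4152
M/D/1: Lq = ρ²/(2(1−ρ)) = 0.1724/(2·0.5848) = 0.14736

Final: 0.14736


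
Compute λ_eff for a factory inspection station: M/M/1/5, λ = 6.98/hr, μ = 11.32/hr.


ρ = 0.6166; P_K = (1−ρ)ρ^5/(1−ρ^6) = 0.036161
λ_eff = λ(1 − P_K) = 6.98·(1 − 0.036161) = 6.98·0.963839 = 6.7276 /hr

Final: 6.7276 /hr


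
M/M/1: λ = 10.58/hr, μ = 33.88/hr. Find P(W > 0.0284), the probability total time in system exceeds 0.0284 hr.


W ~ Exponential(μ−λ) for M/M/1.
μ − λ = 33.88 − 10.58 = 23.3000
P(W > t) = e^{−(μ−λ)t} = e^{−0.6617} = 0.515963

Final: 0.515963


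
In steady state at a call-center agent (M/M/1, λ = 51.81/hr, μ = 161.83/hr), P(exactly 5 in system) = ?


ρ = 51.81/161.83 = 0.3202
P_n = (1−ρ)·ρ^n = (1 − 0.3202)·0.3202^5 = 0.6798·0.003363 = 0.002287

Final: 0.002287


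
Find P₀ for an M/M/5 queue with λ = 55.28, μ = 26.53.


a = λ/μ = 55.28/26.53 = 2.0837; ρ = a/c = 0.4167
Σ_{k=0}^{4} a^k/k! (terms k=0..4) = 1.00000 + 2.08368 + 2.17086 + 1.50779 + 0.78544 = 7.54777
Tail: a^5/(5!(1−ρ)) = 39.27841/(120·0.5833) = 0.56119
P₀ = 1/(7.54777 + 0.56119) = 1/8.10895 = 0.123320

Final: 0.123320


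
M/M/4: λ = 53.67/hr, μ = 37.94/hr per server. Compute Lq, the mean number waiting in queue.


a = λ/μ = 1.4146; ρ = a/4 = 0.3537
P₀ = 0.241249
Lq = P₀·a^c·ρ / (c!·(1−ρ)²) = 0.241249·4.00440·0.3537/(24·0.41777)
= 0.03407

Final: 0.03407


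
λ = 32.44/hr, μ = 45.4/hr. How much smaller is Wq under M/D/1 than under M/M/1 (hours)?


ρ = 32.44/45.4 = 0.7145
Wq(M/M/1) = ρ/(μ−λ) = 0.7145/12.96 = 0.05513 hr
Wq(M/D/1) = ρ/(2(μ−λ)) = 0.02757 hr
Savings = 0.05513 − 0.02757 = 0.02757 hr

Final: 0.02757 hr


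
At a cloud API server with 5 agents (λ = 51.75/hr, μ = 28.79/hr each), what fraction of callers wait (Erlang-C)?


a = λ/μ = 1.7975; ρ = a/5 = 0.3595
P₀ = 0.165015 (from M/M/c formula)
C(c,a) = [a^c/(c!(1−ρ))]·P₀ = [18.76478/(120·0.6405)]·0.165015
= 0.24414·0.165015 = 0.040287

Final: 0.040287


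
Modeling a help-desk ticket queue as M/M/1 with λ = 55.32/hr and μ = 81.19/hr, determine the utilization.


ρ = λ/μ = 55.32/81.19 = 0.6814

Final: 0.6814


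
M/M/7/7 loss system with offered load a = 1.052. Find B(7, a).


B(c,a) = (a^c/c!) / Σ_{k=0}^{c} a^k/k!
a^7/7! = 0.0002829
Σ terms (k=0..7): 1.00000 + 1.05200 + 0.55335 + 0.19404 + 0.05103 + 0.01074 + 0.001883 + 0.0002829 = 2.863330
B = 0.0002829/2.863330 = 0.00009881

Final: 0.00009881


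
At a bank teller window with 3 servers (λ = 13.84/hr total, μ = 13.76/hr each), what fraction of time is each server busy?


ρ = λ/(cμ) = 13.84/(3·13.76) = 13.84/41.28 = 0.3353

Final: 0.3353


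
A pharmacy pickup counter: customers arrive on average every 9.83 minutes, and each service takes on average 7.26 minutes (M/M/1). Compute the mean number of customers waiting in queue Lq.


λ = 60/9.83 = 6.1038 /hr
μ = 60/7.26 = 8.2645 /hr
ρ = λ/μ = 6.1038/8.2645 = 0.7386
Lq = ρ²/(1−ρ) = 0.5455/0.2614 = 2.0863

Final: 2.0863


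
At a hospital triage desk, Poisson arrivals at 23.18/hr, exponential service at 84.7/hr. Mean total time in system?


W = 1/(μ−λ) = 1/(84.7 − 23.18) = 1/61.52 = 0.01625 hr

Final: 0.01625 hr


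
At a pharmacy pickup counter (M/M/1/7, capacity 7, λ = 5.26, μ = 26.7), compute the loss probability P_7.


ρ = λ/μ = 5.26/26.7 = 0.1970
P_K = (1−ρ)ρ^K/(1−ρ^(K+1)) = (0.8030·0.00001152)/(1 − 0.000002269)
= 0.000009248/0.999998 = 0.000009248

Final: 0.000009248


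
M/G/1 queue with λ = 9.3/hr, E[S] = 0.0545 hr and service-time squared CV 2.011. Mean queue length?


ρ = λ·E[S] = 9.3·0.0545 = 0.5069
Lq = ρ²(1+C_s²)/(2(1−ρ)) = 0.2569·(1+2.011)/(2·0.4931)
= 0.2569·3.0110/0.9863 = 0.78426

Final: 0.78426


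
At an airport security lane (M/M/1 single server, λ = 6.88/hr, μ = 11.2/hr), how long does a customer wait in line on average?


ρ = 6.88/11.2 = 0.6143
Wq = ρ/(μ−λ) = 0.6143/(11.2 − 6.88) = 0.6143/4.32 = 0.1422 hr

Final: 0.1422 hr


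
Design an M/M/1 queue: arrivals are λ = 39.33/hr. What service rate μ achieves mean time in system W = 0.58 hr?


W = 1/(μ−λ) ⇒ μ − λ = 1/W = 1/0.58 = 1.7241
μ = λ + 1/W = 39.33 + 1.7241 = 41.0541 per hr

Final: 41.0541 /hr


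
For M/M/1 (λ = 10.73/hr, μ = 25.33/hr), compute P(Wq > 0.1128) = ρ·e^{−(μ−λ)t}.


ρ = 10.73/25.33 = 0.4236
P(Wq > t) = ρ·e^{−(μ−λ)t} = 0.4236·e^{−1.6469}
= 0.4236·0.192650 = 0.081608

Final: 0.081608


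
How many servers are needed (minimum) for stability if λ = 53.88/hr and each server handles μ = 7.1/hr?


Stability requires cμ > λ ⇔ c > λ/μ.
λ/μ = 53.88/7.1 = 7.5887
Minimum integer c = ⌊7.5887⌋ + 1 = 8
Check: 8·7.1 = 56.80 > 53.88, while 7·7.1 = 49.70 ≤ 53.88

Final: 8 servers


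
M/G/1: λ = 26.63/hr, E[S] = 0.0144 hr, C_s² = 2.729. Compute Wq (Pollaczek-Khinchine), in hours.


ρ = λ·E[S] = 26.63·0.0144 = 0.3835
E[S²] = E[S]²(1+C_s²) = 0.0144²·(1+2.729) = 0.0007732
Wq = λ·E[S²]/(2(1−ρ)) = 26.63·0.0007732/(2·0.6165) = 0.01670 hr

Final: 0.01670 hr


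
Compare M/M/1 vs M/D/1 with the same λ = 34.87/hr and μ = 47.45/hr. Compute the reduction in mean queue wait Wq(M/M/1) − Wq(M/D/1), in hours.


ρ = 34.87/47.45 = 0.7349
Wq(M/M/1) = ρ/(μ−λ) = 0.7349/12.58 = 0.05842 hr
Wq(M/D/1) = ρ/(2(μ−λ)) = 0.02921 hr
Savings = 0.05842 − 0.02921 = 0.02921 hr

Final: 0.02921 hr


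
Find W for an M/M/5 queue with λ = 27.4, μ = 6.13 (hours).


a = 4.4698; ρ = 0.8940; P₀ = 0.005342
Lq = P₀·a^c·ρ/(c!(1−ρ)²) = 6.31514
Wq = Lq/λ = 6.31514/27.4 = 0.23048 hr
W = Wq + 1/μ = 0.23048 + 0.16313 = 0.39361 hr

Final: 0.39361 hr


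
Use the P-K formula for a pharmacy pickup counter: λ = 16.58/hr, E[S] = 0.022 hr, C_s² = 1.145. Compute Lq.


ρ = λ·E[S] = 16.58·0.022 = 0.3648
Lq = ρ²(1+C_s²)/(2(1−ρ)) = 0.1330·(1+1.145)/(2·0.6352)
= 0.1330·2.1450/1.2705 = 0.22463

Final: 0.22463


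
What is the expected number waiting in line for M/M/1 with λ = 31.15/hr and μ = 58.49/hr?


ρ = 31.15/58.49 = 0.5326
Lq = ρ²/(1−ρ) = 0.2836/0.4674 = 0.6068

Final: 0.6068


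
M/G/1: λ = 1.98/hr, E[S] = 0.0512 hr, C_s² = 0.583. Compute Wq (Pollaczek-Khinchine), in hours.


ρ = λ·E[S] = 1.98·0.0512 = 0.1014
E[S²] = E[S]²(1+C_s²) = 0.0512²·(1+0.583) = 0.004150
Wq = λ·E[S²]/(2(1−ρ)) = 1.98·0.004150/(2·0.8986) = 0.004572 hr

Final: 0.004572 hr


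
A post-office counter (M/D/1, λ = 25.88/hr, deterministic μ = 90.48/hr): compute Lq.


ρ = 25.88/90.48 = 0.2860
M/D/1: Lq = ρ²/(2(1−ρ)) = 0.08181/(2·0.7140) = 0.05729

Final: 0.05729


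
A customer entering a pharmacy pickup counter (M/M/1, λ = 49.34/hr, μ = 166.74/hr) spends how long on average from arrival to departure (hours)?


W = 1/(μ−λ) = 1/(166.74 − 49.34) = 1/117.40 = 0.008518 hr

Final: 0.008518 hr


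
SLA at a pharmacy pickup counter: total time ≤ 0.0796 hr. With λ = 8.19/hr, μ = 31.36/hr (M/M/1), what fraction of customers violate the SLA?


W ~ Exponential(μ−λ) for M/M/1.
μ − λ = 31.36 − 8.19 = 23.1700
P(W > t) = e^{−(μ−λ)t} = e^{−1.8443} = 0.158131

Final: 0.158131


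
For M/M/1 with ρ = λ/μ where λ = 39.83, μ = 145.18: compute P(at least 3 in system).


ρ = 39.83/145.18 = 0.2743
P(N ≥ n) = ρ^n = 0.2743^3 = 0.020650

Final: 0.020650


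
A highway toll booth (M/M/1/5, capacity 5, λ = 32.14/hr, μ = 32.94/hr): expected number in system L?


ρ = 32.14/32.94 = 0.9757
L = ρ[1 − (K+1)ρ^K + Kρ^(K+1)] / [(1−ρ)(1−ρ^(K+1))]
Numerator: 0.9757·(1 − 6·0.884324 + 5·0.862847) = 0.008089
Denominator: (0.02429)·(0.137153) = 0.003331
L = 0.008089/0.003331 = 2.4283

Final: 2.4283


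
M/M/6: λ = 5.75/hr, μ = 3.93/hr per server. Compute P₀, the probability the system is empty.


a = λ/μ = 5.75/3.93 = 1.4631; ρ = a/c = 0.2439
Σ_{k=0}^{5} a^k/k! (terms k=0..5) = 1.00000 + 1.46310 + 1.07034 + 0.52200 + 0.19094 + 0.05587 = 4.30226
Tail: a^6/(6!(1−ρ)) = 9.80961/(720·0.7561) = 0.01802
P₀ = 1/(4.30226 + 0.01802) = 1/4.32027 = 0.231467

Final: 0.231467


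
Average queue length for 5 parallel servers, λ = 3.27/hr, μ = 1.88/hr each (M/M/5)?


a = λ/μ = 1.7394; ρ = a/5 = 0.3479
P₀ = 0.175012
Lq = P₀·a^c·ρ / (c!·(1−ρ)²) = 0.175012·15.92024·0.3479/(120·0.42527)
= 0.01899

Final: 0.01899


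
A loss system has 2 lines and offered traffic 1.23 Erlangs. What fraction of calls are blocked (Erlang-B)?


B(c,a) = (a^c/c!) / Σ_{k=0}^{c} a^k/k!
a^2/2! = 0.756450
Σ terms (k=0..2): 1.00000 + 1.23000 + 0.75645 = 2.986450
B = 0.756450/2.986450 = 0.253294

Final: 0.253294


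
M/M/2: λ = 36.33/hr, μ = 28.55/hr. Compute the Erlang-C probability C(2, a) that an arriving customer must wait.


a = λ/μ = 1.2725; ρ = a/2 = 0.6363
P₀ = 0.222305 (from M/M/c formula)
C(c,a) = [a^c/(c!(1−ρ))]·P₀ = [1.61927/(2·0.3637)]·0.222305
= 2.22581·0.222305 = 0.494810

Final: 0.494810


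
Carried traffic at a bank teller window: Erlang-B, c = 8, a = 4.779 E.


B(8,4.779) = 0.059989 (Erlang-B)
Carried load = a(1 − B) = 4.779·(1 − 0.059989) = 4.779·0.940011 = 4.4923 E

Final: 4.4923 Erlangs


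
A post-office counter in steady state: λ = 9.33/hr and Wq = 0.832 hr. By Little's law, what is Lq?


Lq = λWq = 9.33·0.832 = 7.7626

Final: 7.7626


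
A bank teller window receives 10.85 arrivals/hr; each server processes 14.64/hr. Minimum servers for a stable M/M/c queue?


Stability requires cμ > λ ⇔ c > λ/μ.
λ/μ = 10.85/14.64 = 0.7411
Minimum integer c = ⌊0.7411⌋ + 1 = 1
Check: 1·14.64 = 14.64 > 10.85, while 0·14.64 = 0.00 ≤ 10.85

Final: 1 servers


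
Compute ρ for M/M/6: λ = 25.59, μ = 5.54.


ρ = λ/(cμ) = 25.59/(6·5.54) = 25.59/33.24 = 0.7699

Final: 0.7699


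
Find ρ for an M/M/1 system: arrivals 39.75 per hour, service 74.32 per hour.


ρ = λ/μ = 39.75/74.32 = 0.5348

Final: 0.5348


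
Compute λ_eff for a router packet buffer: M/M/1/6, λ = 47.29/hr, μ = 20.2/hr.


ρ = 2.3411; P_K = (1−ρ)ρ^6/(1−ρ^7) = 0.574339
λ_eff = λ(1 − P_K) = 47.29·(1 − 0.574339) = 47.29·0.425661 = 20.1295 /hr

Final: 20.1295 /hr


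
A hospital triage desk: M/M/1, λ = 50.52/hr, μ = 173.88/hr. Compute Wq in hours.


ρ = 50.52/173.88 = 0.2905
Wq = ρ/(μ−λ) = 0.2905/(173.88 − 50.52) = 0.2905/123.36 = 0.002355 hr

Final: 0.002355 hr


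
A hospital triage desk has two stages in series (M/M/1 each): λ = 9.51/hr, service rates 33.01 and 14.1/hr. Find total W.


Each node sees arrival rate λ = 9.51/hr (tandem ⇒ throughput preserved).
W₁ = 1/(μ₁−λ) = 1/(33.01−9.51) = 0.04255 hr
W₂ = 1/(μ₂−λ) = 1/(14.1−9.51) = 0.21786 hr
W_total = W₁ + W₂ = 0.04255 + 0.21786 = 0.26042 hr

Final: 0.26042 hr


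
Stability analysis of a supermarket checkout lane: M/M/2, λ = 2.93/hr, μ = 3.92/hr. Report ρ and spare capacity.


Total capacity cμ = 2·3.92 = 7.84/hr
ρ = λ/(cμ) = 2.93/7.84 = 0.3737
Stable ⇔ ρ < 1: YES
Spare capacity = cμ − λ = 7.84 − 2.93 = 4.91/hr

Final: ρ = 0.3737; stable; margin = 4.91/hr


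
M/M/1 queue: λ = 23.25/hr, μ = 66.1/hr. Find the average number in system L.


ρ = λ/μ = 23.25/66.1 = 0.3517
L = ρ/(1−ρ) = 0.3517/(1 − 0.3517) = 0.3517/0.6483 = 0.5426

Final: 0.5426


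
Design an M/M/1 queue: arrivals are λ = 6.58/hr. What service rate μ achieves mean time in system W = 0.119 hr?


W = 1/(μ−λ) ⇒ μ − λ = 1/W = 1/0.119 = 8.4034
μ = λ + 1/W = 6.58 + 8.4034 = 14.9834 per hr

Final: 14.9834 /hr


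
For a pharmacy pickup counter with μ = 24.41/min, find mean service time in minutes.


Mean service time = 1/μ = 1/24.41 minute = 0.04097 minute
In minutes: 0.04097 × 1 = 0.04097 min

Final: 0.04097 min


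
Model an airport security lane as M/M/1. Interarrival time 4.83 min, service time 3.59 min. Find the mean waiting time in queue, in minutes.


λ = 60/4.83 = 12.4224 /hr
μ = 60/3.59 = 16.7131 /hr
ρ = λ/μ = 12.4224/16.7131 = 0.7433
Wq = ρ/(μ−λ) = 0.7433/(16.7131−12.4224) = 0.17323 hr
In minutes: 0.17323·60 = 10.394 min

Final: 10.394 min


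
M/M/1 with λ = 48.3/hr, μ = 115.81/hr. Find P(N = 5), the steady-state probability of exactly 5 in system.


ρ = 48.3/115.81 = 0.4171
P_n = (1−ρ)·ρ^n = (1 − 0.4171)·0.4171^5 = 0.5829·0.012618 = 0.007356

Final: 0.007356


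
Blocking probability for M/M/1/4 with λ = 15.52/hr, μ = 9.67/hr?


ρ = λ/μ = 15.52/9.67 = 1.6050
P_K = (1−ρ)ρ^K/(1−ρ^(K+1)) = (-0.6050·6.635306)/(1 − 10.649426)
= -4.014120/-9.649426 = 0.415996

Final: 0.415996


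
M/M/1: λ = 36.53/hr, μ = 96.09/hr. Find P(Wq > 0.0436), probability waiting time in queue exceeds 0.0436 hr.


ρ = 36.53/96.09 = 0.3802
P(Wq > t) = ρ·e^{−(μ−λ)t} = 0.3802·e^{−2.5968}
= 0.3802·0.074510 = 0.028326

Final: 0.028326


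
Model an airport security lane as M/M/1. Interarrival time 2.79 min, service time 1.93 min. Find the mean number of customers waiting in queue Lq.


λ = 60/2.79 = 21.5054 /hr
μ = 60/1.93 = 31.0881 /hr
ρ = λ/μ = 21.5054/31.0881 = 0.6918
Lq = ρ²/(1−ρ) = 0.4785/0.3082 = 1.5524

Final: 1.5524


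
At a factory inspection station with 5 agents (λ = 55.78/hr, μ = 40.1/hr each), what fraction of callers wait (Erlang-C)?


a = λ/μ = 1.3910; ρ = a/5 = 0.2782
P₀ = 0.248558 (from M/M/c formula)
C(c,a) = [a^c/(c!(1−ρ))]·P₀ = [5.20800/(120·0.7218)]·0.248558
= 0.06013·0.248558 = 0.014945

Final: 0.014945


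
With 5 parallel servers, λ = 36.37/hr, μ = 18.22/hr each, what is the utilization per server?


ρ = λ/(cμ) = 36.37/(5·18.22) = 36.37/91.10 = 0.3992

Final: 0.3992


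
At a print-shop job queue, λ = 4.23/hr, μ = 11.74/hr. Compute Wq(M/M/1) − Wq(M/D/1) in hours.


ρ = 4.23/11.74 = 0.3603
Wq(M/M/1) = ρ/(μ−λ) = 0.3603/7.51 = 0.04798 hr
Wq(M/D/1) = ρ/(2(μ−λ)) = 0.02399 hr
Savings = 0.04798 − 0.02399 = 0.02399 hr

Final: 0.02399 hr


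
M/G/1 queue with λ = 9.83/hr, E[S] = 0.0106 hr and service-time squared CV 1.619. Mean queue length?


ρ = λ·E[S] = 9.83·0.0106 = 0.1042
Lq = ρ²(1+C_s²)/(2(1−ρ)) = 0.01086·(1+1.619)/(2·0.8958)
= 0.01086·2.6190/1.7916 = 0.01587

Final: 0.01587


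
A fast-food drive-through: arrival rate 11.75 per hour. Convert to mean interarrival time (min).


Mean interarrival time = 1/λ = 1/11.75 hour = 0.08511 hour
In minutes: 0.08511 × 60 = 5.1064 min

Final: 5.1064 min


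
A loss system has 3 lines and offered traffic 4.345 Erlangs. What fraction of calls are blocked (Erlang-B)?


B(c,a) = (a^c/c!) / Σ_{k=0}^{c} a^k/k!
a^3/3! = 13.671561
Σ terms (k=0..3): 1.00000 + 4.34500 + 9.43951 + 13.67156 = 28.456073
B = 13.671561/28.456073 = 0.480444

Final: 0.480444


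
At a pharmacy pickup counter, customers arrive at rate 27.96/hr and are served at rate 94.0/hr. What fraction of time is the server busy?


ρ = λ/μ = 27.96/94.0 = 0.2974

Final: 0.2974


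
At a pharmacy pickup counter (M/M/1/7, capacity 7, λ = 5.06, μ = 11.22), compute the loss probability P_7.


ρ = λ/μ = 5.06/11.22 = 0.4510
P_K = (1−ρ)ρ^K/(1−ρ^(K+1)) = (0.5490·0.003794)/(1 − 0.001711)
= 0.002083/0.998289 = 0.002087

Final: 0.002087


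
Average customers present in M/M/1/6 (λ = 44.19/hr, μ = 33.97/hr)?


ρ = 44.19/33.97 = 1.3009
L = ρ[1 − (K+1)ρ^K + Kρ^(K+1)] / [(1−ρ)(1−ρ^(K+1))]
Numerator: 1.3009·(1 − 7·4.845858 + 6·6.303753) = 6.376145
Denominator: (-0.3009)·(-5.303753) = 1.595654
L = 6.376145/1.595654 = 3.9959

Final: 3.9959


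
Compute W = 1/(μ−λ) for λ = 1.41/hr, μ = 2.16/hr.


W = 1/(μ−λ) = 1/(2.16 − 1.41) = 1/0.7500 = 1.3333 hr

Final: 1.3333 hr


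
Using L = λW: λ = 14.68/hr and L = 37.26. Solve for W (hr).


W = L/λ = 37.26/14.68 = 2.5381 hr

Final: 2.5381 hr


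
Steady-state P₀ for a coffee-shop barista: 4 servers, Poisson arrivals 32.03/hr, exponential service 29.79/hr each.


a = λ/μ = 32.03/29.79 = 1.0752; ρ = a/c = 0.2688
Σ_{k=0}^{3} a^k/k! (terms k=0..3) = 1.00000 + 1.07519 + 0.57802 + 0.20716 = 2.86037
Tail: a^4/(4!(1−ρ)) = 1.33643/(24·0.7312) = 0.07615
P₀ = 1/(2.86037 + 0.07615) = 1/2.93653 = 0.340538

Final: 0.340538


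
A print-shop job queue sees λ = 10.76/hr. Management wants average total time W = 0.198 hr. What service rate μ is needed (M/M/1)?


W = 1/(μ−λ) ⇒ μ − λ = 1/W = 1/0.198 = 5.0505
μ = λ + 1/W = 10.76 + 5.0505 = 15.8105 per hr

Final: 15.8105 /hr


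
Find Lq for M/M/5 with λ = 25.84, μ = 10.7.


a = λ/μ = 2.4150; ρ = a/5 = 0.4830
P₀ = 0.087570
Lq = P₀·a^c·ρ / (c!·(1−ρ)²) = 0.087570·82.13791·0.4830/(120·0.26730)
= 0.10831

Final: 0.10831


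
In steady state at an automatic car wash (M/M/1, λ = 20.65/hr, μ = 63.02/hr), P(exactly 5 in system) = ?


ρ = 20.65/63.02 = 0.3277
P_n = (1−ρ)·ρ^n = (1 − 0.3277)·0.3277^5 = 0.6723·0.003778 = 0.002540

Final: 0.002540


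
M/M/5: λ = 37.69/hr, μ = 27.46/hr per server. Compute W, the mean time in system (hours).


a = 1.3725; ρ = 0.2745; P₀ = 0.253213
Lq = P₀·a^c·ρ/(c!(1−ρ)²) = 0.005361
Wq = Lq/λ = 0.005361/37.69 = 0.0001422 hr
W = Wq + 1/μ = 0.0001422 + 0.03642 = 0.03656 hr

Final: 0.03656 hr


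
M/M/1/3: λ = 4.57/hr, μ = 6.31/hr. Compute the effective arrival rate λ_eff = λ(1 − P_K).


ρ = 0.7242; P_K = (1−ρ)ρ^3/(1−ρ^4) = 0.144519
λ_eff = λ(1 − P_K) = 4.57·(1 − 0.144519) = 4.57·0.855481 = 3.9095 /hr

Final: 3.9095 /hr


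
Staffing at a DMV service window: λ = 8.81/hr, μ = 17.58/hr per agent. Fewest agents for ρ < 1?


Stability requires cμ > λ ⇔ c > λ/μ.
λ/μ = 8.81/17.58 = 0.5011
Minimum integer c = ⌊0.5011⌋ + 1 = 1
Check: 1·17.58 = 17.58 > 8.81, while 0·17.58 = 0.00 ≤ 8.81

Final: 1 servers


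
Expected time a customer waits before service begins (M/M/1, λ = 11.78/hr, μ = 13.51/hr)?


ρ = 11.78/13.51 = 0.8719
Wq = ρ/(μ−λ) = 0.8719/(13.51 − 11.78) = 0.8719/1.73 = 0.5040 hr

Final: 0.5040 hr


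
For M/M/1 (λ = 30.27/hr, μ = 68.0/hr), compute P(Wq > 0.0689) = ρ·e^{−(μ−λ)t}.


ρ = 30.27/68.0 = 0.4451
P(Wq > t) = ρ·e^{−(μ−λ)t} = 0.4451·e^{−2.5996}
= 0.4451·0.074304 = 0.033076

Final: 0.033076


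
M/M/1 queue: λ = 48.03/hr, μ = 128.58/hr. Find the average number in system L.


ρ = λ/μ = 48.03/128.58 = 0.3735
L = ρ/(1−ρ) = 0.3735/(1 − 0.3735) = 0.3735/0.6265 = 0.5963

Final: 0.5963


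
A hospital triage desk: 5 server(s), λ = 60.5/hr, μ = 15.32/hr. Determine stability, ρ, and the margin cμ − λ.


Total capacity cμ = 5·15.32 = 76.60/hr
ρ = λ/(cμ) = 60.5/76.60 = 0.7898
Stable ⇔ ρ < 1: YES
Spare capacity = cμ − λ = 76.60 − 60.5 = 16.10/hr

Final: ρ = 0.7898; stable; margin = 16.10/hr


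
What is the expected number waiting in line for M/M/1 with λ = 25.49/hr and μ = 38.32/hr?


ρ = 25.49/38.32 = 0.6652
Lq = ρ²/(1−ρ) = 0.4425/0.3348 = 1.3216

Final: 1.3216


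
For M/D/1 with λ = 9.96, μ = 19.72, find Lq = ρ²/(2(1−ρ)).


ρ = 9.96/19.72 = 0.5051
M/D/1: Lq = ρ²/(2(1−ρ)) = 0.2551/(2·0.4949) = 0.25771

Final: 0.25771


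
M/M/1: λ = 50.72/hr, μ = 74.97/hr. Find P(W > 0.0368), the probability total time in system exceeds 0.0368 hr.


W ~ Exponential(μ−λ) for M/M/1.
μ − λ = 74.97 − 50.72 = 24.2500
P(W > t) = e^{−(μ−λ)t} = e^{−0.8924} = 0.409671

Final: 0.409671


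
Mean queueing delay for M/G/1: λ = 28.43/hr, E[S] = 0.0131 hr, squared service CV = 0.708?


ρ = λ·E[S] = 28.43·0.0131 = 0.3724
E[S²] = E[S]²(1+C_s²) = 0.0131²·(1+0.708) = 0.0002931
Wq = λ·E[S²]/(2(1−ρ)) = 28.43·0.0002931/(2·0.6276) = 0.006639 hr

Final: 0.006639 hr


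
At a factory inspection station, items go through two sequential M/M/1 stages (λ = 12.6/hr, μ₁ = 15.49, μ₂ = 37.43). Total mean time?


Each node sees arrival rate λ = 12.6/hr (tandem ⇒ throughput preserved).
W₁ = 1/(μ₁−λ) = 1/(15.49−12.6) = 0.34602 hr
W₂ = 1/(μ₂−λ) = 1/(37.43−12.6) = 0.04027 hr
W_total = W₁ + W₂ = 0.34602 + 0.04027 = 0.38629 hr

Final: 0.38629 hr


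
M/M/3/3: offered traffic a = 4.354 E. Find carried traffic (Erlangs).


B(3,4.354) = 0.481182 (Erlang-B)
Carried load = a(1 − B) = 4.354·(1 − 0.481182) = 4.354·0.518818 = 2.2589 E

Final: 2.2589 Erlangs


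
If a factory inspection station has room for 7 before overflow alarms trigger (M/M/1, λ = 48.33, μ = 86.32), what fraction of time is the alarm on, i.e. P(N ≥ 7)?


ρ = 48.33/86.32 = 0.5599
P(N ≥ n) = ρ^n = 0.5599^7 = 0.017248

Final: 0.017248


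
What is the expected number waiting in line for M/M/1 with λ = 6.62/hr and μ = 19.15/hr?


ρ = 6.62/19.15 = 0.3457
Lq = ρ²/(1−ρ) = 0.1195/0.6543 = 0.1826

Final: 0.1826


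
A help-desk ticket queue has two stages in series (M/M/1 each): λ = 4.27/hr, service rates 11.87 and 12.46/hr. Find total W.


Each node sees arrival rate λ = 4.27/hr (tandem ⇒ throughput preserved).
W₁ = 1/(μ₁−λ) = 1/(11.87−4.27) = 0.13158 hr
W₂ = 1/(μ₂−λ) = 1/(12.46−4.27) = 0.12210 hr
W_total = W₁ + W₂ = 0.13158 + 0.12210 = 0.25368 hr

Final: 0.25368 hr


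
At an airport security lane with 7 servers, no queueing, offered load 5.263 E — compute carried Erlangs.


B(7,5.263) = 0.137213 (Erlang-B)
Carried load = a(1 − B) = 5.263·(1 − 0.137213) = 5.263·0.862787 = 4.5409 E

Final: 4.5409 Erlangs


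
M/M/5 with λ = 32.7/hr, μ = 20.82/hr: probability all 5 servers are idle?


a = λ/μ = 32.7/20.82 = 1.5706; ρ = a/c = 0.3141
Σ_{k=0}^{4} a^k/k! (terms k=0..4) = 1.00000 + 1.57061 + 1.23340 + 0.64573 + 0.25355 = 4.70328
Tail: a^5/(5!(1−ρ)) = 9.55730/(120·0.6859) = 0.11612
P₀ = 1/(4.70328 + 0.11612) = 1/4.81940 = 0.207495

Final: 0.207495
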